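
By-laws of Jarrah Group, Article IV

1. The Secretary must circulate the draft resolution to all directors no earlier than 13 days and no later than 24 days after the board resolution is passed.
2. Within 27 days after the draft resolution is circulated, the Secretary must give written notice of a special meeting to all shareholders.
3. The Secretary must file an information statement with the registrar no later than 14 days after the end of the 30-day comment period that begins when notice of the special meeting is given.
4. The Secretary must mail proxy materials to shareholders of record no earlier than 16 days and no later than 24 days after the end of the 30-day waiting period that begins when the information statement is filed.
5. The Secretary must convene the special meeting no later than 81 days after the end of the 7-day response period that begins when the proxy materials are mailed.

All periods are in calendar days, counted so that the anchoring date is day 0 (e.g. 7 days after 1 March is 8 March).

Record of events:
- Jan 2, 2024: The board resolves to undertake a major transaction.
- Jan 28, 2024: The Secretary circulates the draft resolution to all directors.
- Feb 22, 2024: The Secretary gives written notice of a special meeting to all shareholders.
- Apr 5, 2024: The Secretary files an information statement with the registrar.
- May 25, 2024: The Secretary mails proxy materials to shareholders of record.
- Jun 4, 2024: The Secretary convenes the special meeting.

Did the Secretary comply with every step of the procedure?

No

Step 1 — 13 and 24 days from Jan 2, 2024 (when the board resolution is passed) are Jan 15, 2024 and Jan 26, 2024 respectively; Jan 28, 2024 is 2 days past the end of the window.
That is the first point of non-compliance.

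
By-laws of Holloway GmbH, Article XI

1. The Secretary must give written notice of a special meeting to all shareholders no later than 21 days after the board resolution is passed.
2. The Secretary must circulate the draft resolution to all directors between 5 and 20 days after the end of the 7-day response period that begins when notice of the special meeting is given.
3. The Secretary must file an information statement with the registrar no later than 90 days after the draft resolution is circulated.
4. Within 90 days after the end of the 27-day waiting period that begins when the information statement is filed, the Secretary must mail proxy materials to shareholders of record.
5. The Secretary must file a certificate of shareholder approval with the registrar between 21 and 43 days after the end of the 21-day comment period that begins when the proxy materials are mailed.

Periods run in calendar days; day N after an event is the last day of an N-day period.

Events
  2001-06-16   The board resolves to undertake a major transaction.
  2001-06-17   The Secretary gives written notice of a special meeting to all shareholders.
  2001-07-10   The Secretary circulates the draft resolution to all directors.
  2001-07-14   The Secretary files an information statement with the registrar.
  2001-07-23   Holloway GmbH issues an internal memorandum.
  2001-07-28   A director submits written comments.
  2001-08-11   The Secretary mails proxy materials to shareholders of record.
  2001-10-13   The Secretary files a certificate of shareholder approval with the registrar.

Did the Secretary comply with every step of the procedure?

Step 1 — counting 21 days from 2001-06-16 (when the board resolution is passed) gives a deadline of 2001-07-07; 2001-06-17 is within that limit.
Step 2 — 5 and 20 days from 2001-06-24 (end of the 7-day response period, which began when notice of the special meeting is given on 2001-06-17) are 2001-06-29 and 2001-07-14 respectively; done 2001-07-10 — within the window.
Step 3 — counting 90 days from 2001-07-10 (when the draft resolution is circulated) gives a deadline of 2001-10-08; 2001-07-14 is within that limit.
Step 4 — counting 90 days from 2001-08-10 (end of the 27-day waiting period, which began when the information statement is filed on 2001-07-14) gives a deadline of 2001-11-08; done 2001-08-11 — timely.
Step 5 — 21 and 43 days from 2001-09-01 (end of the 21-day comment period, which began when the proxy materials are mailed on 2001-08-11) are 2001-09-22 and 2001-10-14 respectively; 2001-10-13 falls inside that range.

Yes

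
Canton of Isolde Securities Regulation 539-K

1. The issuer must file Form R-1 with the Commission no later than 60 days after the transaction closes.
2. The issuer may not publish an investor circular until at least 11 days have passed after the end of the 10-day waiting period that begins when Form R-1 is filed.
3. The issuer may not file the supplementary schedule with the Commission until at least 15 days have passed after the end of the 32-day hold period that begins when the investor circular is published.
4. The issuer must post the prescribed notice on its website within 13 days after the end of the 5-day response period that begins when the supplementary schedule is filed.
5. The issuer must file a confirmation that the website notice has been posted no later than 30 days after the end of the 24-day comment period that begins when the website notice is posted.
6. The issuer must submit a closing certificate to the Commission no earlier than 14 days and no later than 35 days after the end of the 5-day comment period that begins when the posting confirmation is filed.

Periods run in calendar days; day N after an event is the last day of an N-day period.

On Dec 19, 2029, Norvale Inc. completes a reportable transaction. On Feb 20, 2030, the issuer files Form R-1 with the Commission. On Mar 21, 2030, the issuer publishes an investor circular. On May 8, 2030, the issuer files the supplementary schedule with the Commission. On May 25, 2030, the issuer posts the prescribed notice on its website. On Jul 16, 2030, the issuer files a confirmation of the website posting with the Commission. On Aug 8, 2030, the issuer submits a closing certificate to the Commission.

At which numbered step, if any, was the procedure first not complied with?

Step 1: 60 days after Dec 19, 2029 (when the transaction closes) is Feb 17, 2030; done Feb 20, 2030 — 3 days late.
No need to go further; step 1 was not satisfied.

Step 1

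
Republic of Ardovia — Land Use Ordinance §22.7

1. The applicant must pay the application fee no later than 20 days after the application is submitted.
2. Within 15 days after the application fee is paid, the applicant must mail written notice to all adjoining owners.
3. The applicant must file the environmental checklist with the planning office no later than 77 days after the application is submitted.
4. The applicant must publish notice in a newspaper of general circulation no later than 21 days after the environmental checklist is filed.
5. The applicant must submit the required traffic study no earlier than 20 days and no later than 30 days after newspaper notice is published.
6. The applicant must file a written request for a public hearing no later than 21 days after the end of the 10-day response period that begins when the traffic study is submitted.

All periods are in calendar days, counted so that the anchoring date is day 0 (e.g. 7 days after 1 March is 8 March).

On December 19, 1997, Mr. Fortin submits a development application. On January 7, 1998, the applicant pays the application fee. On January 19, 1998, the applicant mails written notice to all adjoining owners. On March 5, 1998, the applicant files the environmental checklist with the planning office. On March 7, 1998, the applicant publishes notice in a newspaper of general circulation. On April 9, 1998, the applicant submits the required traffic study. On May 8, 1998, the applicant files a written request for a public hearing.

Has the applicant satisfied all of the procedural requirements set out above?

Step 1 — counting 20 days from December 19, 1997 (when the application is submitted) gives a deadline of January 8, 1998; January 7, 1998 is within that limit.
Step 2 — counting 15 days from January 7, 1998 (when the application fee is paid) gives a deadline of January 22, 1998; done January 19, 1998 — timely.
Step 3 — counting 77 days from December 19, 1997 (when the application is submitted) gives a deadline of March 6, 1998; completed March 5, 1998, before the deadline.
Step 4 — counting 21 days from March 5, 1998 (when the environmental checklist is filed) gives a deadline of March 26, 1998; done March 7, 1998 — timely.
Step 5 — 20 and 30 days from March 7, 1998 (when newspaper notice is published) are March 27, 1998 and April 6, 1998 respectively; done April 9, 1998 — 3 days after the window closed.
The analysis stops there.

No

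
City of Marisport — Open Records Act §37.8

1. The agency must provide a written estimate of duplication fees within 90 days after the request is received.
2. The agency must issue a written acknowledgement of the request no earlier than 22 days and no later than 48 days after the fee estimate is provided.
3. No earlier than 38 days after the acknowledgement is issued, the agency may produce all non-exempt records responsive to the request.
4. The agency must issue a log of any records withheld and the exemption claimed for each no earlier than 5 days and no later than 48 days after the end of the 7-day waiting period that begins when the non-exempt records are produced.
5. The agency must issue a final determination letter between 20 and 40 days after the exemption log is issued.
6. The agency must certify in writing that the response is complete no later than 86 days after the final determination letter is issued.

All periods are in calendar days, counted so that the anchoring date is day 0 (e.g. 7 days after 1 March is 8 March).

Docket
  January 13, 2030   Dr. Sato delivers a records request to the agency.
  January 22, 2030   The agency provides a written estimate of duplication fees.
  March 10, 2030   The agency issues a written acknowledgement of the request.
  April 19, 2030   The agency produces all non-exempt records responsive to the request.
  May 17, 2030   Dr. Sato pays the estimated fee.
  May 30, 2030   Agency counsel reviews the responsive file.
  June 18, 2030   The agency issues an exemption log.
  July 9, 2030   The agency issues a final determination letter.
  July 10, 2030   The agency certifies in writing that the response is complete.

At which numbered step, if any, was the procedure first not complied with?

(1) due by January 13, 2030 + 90 days = April 13, 2030; done January 22, 2030 — timely.
(2) the permitted window runs from January 22, 2030 + 22 = February 13, 2030 to January 22, 2030 + 48 = March 11, 2030; March 10, 2030 falls inside that range.
(3) permitted from March 10, 2030 + 38 days = April 17, 2030 onward; April 19, 2030 is on or after that date.
(4) the permitted window runs from April 26, 2030 + 5 = May 1, 2030 to April 26, 2030 + 48 = June 13, 2030; June 18, 2030 is 5 days past the end of the window.

Step 4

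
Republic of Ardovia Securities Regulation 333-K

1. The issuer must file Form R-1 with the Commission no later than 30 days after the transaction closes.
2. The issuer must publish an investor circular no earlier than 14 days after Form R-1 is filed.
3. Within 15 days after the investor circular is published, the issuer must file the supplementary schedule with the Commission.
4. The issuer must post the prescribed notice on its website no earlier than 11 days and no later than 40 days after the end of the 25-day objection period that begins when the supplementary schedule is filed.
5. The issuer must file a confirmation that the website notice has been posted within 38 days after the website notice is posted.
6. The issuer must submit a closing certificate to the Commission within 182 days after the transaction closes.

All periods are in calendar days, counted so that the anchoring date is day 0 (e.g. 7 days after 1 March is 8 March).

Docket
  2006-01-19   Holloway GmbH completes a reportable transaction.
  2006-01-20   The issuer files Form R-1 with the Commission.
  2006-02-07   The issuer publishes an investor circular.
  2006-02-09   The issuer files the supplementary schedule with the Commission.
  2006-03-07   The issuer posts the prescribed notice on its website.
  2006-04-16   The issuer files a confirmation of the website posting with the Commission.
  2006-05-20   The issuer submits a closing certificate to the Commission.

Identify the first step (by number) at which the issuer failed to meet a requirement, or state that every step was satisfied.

Step 1: 30 days after 2006-01-19 (when the transaction closes) is 2006-02-18; done 2006-01-20 — timely.
Step 2: the earliest permitted date is 14 days after 2006-01-20 (when Form R-1 is filed), i.e. 2006-02-03; done 2006-02-07, after the minimum wait.
Step 3: 15 days after 2006-02-07 (when the investor circular is published) is 2006-02-22; done 2006-02-09 — timely.
Step 4: the window is 11–40 days after 2006-03-06 (end of the 25-day objection period, which began when the supplementary schedule is filed on 2006-02-09), so 2006-03-17 through 2006-04-15; 2006-03-07 is 10 days too early.

Step 4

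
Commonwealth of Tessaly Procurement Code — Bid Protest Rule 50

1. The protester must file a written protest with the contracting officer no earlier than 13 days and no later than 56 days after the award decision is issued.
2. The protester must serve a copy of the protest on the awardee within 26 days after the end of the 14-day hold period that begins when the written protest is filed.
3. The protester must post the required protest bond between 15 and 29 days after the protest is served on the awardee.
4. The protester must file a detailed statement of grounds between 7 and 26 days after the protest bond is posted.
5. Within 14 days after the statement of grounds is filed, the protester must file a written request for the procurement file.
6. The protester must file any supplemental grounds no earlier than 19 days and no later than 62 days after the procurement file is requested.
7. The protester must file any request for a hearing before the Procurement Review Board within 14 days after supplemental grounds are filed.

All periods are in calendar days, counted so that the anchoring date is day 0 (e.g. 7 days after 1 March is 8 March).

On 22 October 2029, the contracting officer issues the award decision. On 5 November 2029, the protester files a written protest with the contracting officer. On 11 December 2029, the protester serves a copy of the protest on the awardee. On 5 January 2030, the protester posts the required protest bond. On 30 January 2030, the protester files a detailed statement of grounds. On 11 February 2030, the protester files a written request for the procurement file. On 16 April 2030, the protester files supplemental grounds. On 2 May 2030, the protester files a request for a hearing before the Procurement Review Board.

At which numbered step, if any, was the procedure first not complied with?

Step 6

Step 1 — 13 and 56 days from 22 October 2029 (when the award decision is issued) are 4 November 2029 and 17 December 2029 respectively; done 5 November 2029, which is between those dates.
Step 2 — counting 26 days from 19 November 2029 (end of the 14-day hold period, which began when the written protest is filed on 5 November 2029) gives a deadline of 15 December 2029; completed 11 December 2029, before the deadline.
Step 3 — 15 and 29 days from 11 December 2029 (when the protest is served on the awardee) are 26 December 2029 and 9 January 2030 respectively; 5 January 2030 falls inside that range.
Step 4 — 7 and 26 days from 5 January 2030 (when the protest bond is posted) are 12 January 2030 and 31 January 2030 respectively; done 30 January 2030 — within the window.
Step 5 — counting 14 days from 30 January 2030 (when the statement of grounds is filed) gives a deadline of 13 February 2030; done 11 February 2030 — timely.
Step 6 — 19 and 62 days from 11 February 2030 (when the procurement file is requested) are 2 March 2030 and 14 April 2030 respectively; done 16 April 2030 — 2 days after the window closed.
The procedure was therefore not followed at step 6.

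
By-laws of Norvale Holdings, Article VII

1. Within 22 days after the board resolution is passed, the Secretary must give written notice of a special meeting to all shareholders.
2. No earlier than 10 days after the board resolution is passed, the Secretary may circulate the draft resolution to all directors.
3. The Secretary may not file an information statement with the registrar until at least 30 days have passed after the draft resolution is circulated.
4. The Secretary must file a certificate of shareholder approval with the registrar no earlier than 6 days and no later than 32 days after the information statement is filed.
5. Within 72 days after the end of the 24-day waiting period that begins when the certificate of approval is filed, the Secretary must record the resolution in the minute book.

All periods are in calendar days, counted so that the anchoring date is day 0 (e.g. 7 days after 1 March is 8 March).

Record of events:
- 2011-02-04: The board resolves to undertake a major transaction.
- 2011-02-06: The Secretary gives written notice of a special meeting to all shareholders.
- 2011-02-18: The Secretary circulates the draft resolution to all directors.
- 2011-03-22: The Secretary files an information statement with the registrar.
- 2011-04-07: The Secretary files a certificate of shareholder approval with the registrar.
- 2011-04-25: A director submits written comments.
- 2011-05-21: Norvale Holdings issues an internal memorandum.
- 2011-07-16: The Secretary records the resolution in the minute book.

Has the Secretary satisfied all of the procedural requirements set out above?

(1) due by 2011-02-04 + 22 days = 2011-02-26; completed 2011-02-06, before the deadline.
(2) permitted from 2011-02-04 + 10 days = 2011-02-14 onward; done 2011-02-18, after the minimum wait.
(3) permitted from 2011-02-18 + 30 days = 2011-03-20 onward; done 2011-03-22, after the minimum wait.
(4) the permitted window runs from 2011-03-22 + 6 = 2011-03-28 to 2011-03-22 + 32 = 2011-04-23; done 2011-04-07, which is between those dates.
(5) due by 2011-05-01 + 72 days = 2011-07-12; not done until 2011-07-16, 4 days after the deadline.

No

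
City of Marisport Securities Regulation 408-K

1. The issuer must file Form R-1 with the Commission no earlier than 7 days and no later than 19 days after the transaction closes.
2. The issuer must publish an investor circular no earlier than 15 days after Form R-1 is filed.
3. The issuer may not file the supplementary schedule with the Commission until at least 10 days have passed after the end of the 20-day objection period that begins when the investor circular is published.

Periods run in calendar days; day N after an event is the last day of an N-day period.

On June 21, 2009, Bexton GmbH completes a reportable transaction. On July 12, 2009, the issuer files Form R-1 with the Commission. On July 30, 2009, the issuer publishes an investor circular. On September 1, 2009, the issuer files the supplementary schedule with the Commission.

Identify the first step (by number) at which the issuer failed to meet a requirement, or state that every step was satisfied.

Step 1

Step 1: the window is 7–19 days after June 21, 2009 (when the transaction closes), so June 28, 2009 through July 10, 2009; July 12, 2009 is 2 days past the end of the window.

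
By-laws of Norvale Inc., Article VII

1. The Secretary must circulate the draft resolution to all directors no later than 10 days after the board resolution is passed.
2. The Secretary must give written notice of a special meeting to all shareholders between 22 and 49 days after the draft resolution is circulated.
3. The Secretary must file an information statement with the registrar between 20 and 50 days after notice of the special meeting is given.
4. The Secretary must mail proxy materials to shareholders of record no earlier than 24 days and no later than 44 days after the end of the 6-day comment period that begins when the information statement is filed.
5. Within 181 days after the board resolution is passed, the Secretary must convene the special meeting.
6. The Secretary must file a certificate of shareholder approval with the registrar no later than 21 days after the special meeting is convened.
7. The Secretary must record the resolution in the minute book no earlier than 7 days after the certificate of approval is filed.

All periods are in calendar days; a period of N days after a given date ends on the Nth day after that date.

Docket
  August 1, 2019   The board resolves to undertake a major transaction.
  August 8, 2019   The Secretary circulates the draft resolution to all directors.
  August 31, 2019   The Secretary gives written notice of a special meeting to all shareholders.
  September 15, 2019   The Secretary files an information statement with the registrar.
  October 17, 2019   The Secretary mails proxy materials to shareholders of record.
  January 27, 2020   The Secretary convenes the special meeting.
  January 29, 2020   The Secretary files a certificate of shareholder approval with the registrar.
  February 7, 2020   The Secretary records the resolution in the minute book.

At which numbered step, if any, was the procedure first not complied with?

Step 1 — counting 10 days from August 1, 2019 (when the board resolution is passed) gives a deadline of August 11, 2019; done August 8, 2019 — timely.
Step 2 — 22 and 49 days from August 8, 2019 (when the draft resolution is circulated) are August 30, 2019 and September 26, 2019 respectively; August 31, 2019 falls inside that range.
Step 3 — 20 and 50 days from August 31, 2019 (when notice of the special meeting is given) are September 20, 2019 and October 20, 2019 respectively; done September 15, 2019 — 5 days before the window opened.

Step 3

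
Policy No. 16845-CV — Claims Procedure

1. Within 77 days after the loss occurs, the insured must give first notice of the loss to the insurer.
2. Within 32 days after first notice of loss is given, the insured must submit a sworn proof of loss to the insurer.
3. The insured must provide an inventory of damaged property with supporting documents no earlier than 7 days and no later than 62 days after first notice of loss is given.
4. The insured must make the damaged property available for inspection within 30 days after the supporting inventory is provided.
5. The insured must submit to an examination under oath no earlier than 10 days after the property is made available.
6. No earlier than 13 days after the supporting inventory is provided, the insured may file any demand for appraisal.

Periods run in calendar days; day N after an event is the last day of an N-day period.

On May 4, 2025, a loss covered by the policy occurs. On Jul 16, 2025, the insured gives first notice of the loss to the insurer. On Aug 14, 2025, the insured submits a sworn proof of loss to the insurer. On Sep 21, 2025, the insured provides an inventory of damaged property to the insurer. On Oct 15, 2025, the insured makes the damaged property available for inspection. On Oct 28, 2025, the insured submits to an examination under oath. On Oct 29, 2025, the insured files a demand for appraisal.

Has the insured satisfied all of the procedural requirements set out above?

No

Step 1 — counting 77 days from May 4, 2025 (when the loss occurs) gives a deadline of Jul 20, 2025; done Jul 16, 2025 — timely.
Step 2 — counting 32 days from Jul 16, 2025 (when first notice of loss is given) gives a deadline of Aug 17, 2025; Aug 14, 2025 is within that limit.
Step 3 — 7 and 62 days from Jul 16, 2025 (when first notice of loss is given) are Jul 23, 2025 and Sep 16, 2025 respectively; Sep 21, 2025 is 5 days past the end of the window.
Later steps need not be reached.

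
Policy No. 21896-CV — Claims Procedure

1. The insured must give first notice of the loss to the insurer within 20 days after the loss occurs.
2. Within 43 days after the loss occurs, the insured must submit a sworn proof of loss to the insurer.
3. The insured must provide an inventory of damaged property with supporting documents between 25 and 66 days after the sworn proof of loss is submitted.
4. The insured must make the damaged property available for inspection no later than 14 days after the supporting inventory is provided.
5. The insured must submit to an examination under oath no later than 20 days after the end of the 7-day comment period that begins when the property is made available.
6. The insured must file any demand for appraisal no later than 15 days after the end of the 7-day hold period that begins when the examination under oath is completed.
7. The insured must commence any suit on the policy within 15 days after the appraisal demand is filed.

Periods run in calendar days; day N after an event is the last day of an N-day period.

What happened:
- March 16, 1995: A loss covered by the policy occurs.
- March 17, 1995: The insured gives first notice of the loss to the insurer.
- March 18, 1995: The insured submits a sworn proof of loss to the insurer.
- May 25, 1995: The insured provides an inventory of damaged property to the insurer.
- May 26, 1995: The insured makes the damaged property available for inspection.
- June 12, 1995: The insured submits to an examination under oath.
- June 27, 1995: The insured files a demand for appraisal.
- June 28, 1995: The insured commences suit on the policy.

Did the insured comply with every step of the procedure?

No

(1) due by March 16, 1995 + 20 days = April 5, 1995; March 17, 1995 is within that limit.
(2) due by March 16, 1995 + 43 days = April 28, 1995; done March 18, 1995 — timely.
(3) the permitted window runs from March 18, 1995 + 25 = April 12, 1995 to March 18, 1995 + 66 = May 23, 1995; done May 25, 1995 — 2 days after the window closed.
The analysis stops there.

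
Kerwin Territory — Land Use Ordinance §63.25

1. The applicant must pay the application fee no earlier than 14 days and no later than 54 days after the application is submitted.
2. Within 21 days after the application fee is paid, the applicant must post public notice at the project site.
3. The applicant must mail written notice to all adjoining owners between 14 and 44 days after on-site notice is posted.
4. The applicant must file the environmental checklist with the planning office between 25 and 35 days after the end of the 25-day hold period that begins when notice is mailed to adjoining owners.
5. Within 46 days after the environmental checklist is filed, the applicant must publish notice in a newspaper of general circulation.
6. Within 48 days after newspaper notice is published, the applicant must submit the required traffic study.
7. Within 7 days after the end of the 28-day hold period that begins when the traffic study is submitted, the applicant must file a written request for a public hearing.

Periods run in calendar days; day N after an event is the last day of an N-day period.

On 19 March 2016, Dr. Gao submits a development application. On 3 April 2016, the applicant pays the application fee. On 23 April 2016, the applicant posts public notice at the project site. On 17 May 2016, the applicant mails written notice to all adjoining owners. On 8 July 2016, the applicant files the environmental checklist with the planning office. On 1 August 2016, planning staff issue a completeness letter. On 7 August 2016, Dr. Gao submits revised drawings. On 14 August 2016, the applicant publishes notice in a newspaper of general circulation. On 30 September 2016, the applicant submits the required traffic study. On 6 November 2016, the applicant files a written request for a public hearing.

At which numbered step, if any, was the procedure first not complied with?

Step 1 — 14 and 54 days from 19 March 2016 (when the application is submitted) are 2 April 2016 and 12 May 2016 respectively; done 3 April 2016, which is between those dates.
Step 2 — counting 21 days from 3 April 2016 (when the application fee is paid) gives a deadline of 24 April 2016; completed 23 April 2016, before the deadline.
Step 3 — 14 and 44 days from 23 April 2016 (when on-site notice is posted) are 7 May 2016 and 6 June 2016 respectively; done 17 May 2016 — within the window.
Step 4 — 25 and 35 days from 11 June 2016 (end of the 25-day hold period, which began when notice is mailed to adjoining owners on 17 May 2016) are 6 July 2016 and 16 July 2016 respectively; 8 July 2016 falls inside that range.
Step 5 — counting 46 days from 8 July 2016 (when the environmental checklist is filed) gives a deadline of 23 August 2016; done 14 August 2016 — timely.
Step 6 — counting 48 days from 14 August 2016 (when newspaper notice is published) gives a deadline of 1 October 2016; done 30 September 2016 — timely.
Step 7 — counting 7 days from 28 October 2016 (end of the 28-day hold period, which began when the traffic study is submitted on 30 September 2016) gives a deadline of 4 November 2016; done 6 November 2016 — 2 days late.

Step 7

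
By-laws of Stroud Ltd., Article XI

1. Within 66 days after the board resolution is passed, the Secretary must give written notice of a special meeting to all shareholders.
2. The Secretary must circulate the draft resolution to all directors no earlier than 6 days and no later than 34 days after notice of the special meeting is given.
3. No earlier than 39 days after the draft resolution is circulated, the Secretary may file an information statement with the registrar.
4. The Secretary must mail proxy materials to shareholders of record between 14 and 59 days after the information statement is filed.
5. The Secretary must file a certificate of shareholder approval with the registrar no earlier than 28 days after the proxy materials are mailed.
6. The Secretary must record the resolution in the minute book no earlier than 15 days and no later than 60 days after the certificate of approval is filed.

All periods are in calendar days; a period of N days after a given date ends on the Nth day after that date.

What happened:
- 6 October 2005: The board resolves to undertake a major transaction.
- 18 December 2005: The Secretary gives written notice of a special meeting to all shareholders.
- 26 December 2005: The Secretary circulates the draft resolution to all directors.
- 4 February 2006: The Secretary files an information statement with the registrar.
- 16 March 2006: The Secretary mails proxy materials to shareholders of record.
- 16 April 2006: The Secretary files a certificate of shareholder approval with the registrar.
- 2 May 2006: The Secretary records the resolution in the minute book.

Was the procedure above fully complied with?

Step 1: 66 days after 6 October 2005 (when the board resolution is passed) is 11 December 2005; not done until 18 December 2005, 7 days after the deadline.
That is the first point of non-compliance.

No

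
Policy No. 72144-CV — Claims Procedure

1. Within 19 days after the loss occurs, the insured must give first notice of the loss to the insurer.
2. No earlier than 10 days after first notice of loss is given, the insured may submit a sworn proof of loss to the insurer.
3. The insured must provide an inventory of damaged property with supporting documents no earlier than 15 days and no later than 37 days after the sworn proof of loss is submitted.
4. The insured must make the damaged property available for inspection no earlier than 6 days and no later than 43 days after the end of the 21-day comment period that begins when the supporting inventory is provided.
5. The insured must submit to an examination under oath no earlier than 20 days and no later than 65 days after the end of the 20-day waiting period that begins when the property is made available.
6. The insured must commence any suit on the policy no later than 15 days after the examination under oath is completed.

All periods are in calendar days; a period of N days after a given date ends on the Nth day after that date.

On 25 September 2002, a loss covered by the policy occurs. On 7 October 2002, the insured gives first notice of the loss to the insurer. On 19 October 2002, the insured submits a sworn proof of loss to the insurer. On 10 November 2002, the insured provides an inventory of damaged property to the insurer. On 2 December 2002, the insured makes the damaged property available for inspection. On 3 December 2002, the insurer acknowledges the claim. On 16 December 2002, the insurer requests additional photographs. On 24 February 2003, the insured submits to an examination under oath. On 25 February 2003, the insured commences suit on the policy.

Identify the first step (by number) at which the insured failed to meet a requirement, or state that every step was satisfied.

Step 1: 19 days after 25 September 2002 (when the loss occurs) is 14 October 2002; done 7 October 2002 — timely.
Step 2: the earliest permitted date is 10 days after 7 October 2002 (when first notice of loss is given), i.e. 17 October 2002; done 19 October 2002, after the minimum wait.
Step 3: the window is 15–37 days after 19 October 2002 (when the sworn proof of loss is submitted), so 3 November 2002 through 25 November 2002; done 10 November 2002, which is between those dates.
Step 4: the window is 6–43 days after 1 December 2002 (end of the 21-day comment period, which began when the supporting inventory is provided on 10 November 2002), so 7 December 2002 through 13 January 2003; 2 December 2002 is 5 days too early.

Step 4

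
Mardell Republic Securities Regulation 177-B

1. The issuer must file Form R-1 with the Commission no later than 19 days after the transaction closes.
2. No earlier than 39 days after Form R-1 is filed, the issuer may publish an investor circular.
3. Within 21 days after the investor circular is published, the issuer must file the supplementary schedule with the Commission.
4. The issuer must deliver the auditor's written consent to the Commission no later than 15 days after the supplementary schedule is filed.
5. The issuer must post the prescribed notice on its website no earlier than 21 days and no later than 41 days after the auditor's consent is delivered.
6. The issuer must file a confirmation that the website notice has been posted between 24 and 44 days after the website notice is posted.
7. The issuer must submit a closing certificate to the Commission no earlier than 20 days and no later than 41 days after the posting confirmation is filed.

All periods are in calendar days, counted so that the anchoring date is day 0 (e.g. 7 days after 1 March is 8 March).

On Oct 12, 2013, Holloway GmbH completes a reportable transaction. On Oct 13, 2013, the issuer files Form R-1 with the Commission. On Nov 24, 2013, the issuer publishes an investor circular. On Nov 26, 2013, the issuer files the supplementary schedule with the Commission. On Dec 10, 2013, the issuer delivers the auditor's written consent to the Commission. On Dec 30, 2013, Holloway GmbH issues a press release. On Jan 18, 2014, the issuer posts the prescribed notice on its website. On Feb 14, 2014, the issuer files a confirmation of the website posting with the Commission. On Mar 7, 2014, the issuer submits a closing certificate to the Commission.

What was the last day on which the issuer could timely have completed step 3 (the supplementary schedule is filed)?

Dec 15, 2013

Step 3 runs from Nov 24, 2013, when the investor circular is published. 21 days after Nov 24, 2013 is Dec 15, 2013.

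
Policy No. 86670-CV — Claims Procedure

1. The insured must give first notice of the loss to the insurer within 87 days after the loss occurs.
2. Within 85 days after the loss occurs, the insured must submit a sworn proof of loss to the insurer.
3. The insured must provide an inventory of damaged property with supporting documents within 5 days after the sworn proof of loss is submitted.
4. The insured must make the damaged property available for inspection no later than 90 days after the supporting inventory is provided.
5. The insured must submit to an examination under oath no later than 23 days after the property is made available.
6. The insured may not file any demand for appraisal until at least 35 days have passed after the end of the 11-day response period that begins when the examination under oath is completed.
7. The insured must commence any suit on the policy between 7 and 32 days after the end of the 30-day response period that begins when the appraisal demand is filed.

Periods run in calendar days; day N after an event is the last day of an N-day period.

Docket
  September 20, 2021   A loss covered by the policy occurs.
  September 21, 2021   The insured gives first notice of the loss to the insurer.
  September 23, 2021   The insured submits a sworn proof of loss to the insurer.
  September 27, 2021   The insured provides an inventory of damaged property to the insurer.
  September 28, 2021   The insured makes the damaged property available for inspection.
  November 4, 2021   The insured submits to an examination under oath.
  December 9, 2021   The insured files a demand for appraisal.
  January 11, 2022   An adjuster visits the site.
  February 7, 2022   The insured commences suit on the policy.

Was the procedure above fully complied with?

No

(1) due by September 20, 2021 + 87 days = December 16, 2021; September 21, 2021 is within that limit.
(2) due by September 20, 2021 + 85 days = December 14, 2021; September 23, 2021 is within that limit.
(3) due by September 23, 2021 + 5 days = September 28, 2021; done September 27, 2021 — timely.
(4) due by September 27, 2021 + 90 days = December 26, 2021; done September 28, 2021 — timely.
(5) due by September 28, 2021 + 23 days = October 21, 2021; not done until November 4, 2021, 14 days after the deadline.
No need to go further; step 5 was not satisfied.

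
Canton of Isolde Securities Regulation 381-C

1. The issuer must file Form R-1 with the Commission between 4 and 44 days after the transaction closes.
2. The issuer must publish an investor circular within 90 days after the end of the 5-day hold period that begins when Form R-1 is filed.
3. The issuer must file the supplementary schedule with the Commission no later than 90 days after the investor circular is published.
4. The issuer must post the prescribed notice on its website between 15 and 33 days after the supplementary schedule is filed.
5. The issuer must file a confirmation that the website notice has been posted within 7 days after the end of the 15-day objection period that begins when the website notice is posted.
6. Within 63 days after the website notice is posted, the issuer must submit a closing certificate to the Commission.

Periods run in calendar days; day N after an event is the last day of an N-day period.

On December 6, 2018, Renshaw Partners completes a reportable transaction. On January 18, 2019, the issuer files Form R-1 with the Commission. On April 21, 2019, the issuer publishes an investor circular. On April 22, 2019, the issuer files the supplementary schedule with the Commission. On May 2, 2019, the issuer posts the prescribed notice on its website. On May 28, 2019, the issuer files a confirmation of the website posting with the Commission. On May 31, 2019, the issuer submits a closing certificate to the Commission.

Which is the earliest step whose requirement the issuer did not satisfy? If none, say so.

Step 1: the window is 4–44 days after December 6, 2018 (when the transaction closes), so December 10, 2018 through January 19, 2019; January 18, 2019 falls inside that range.
Step 2: 90 days after January 23, 2019 (end of the 5-day hold period, which began when Form R-1 is filed on January 18, 2019) is April 23, 2019; April 21, 2019 is within that limit.
Step 3: 90 days after April 21, 2019 (when the investor circular is published) is July 20, 2019; April 22, 2019 is within that limit.
Step 4: the window is 15–33 days after April 22, 2019 (when the supplementary schedule is filed), so May 7, 2019 through May 25, 2019; done May 2, 2019 — 5 days before the window opened.

Step 4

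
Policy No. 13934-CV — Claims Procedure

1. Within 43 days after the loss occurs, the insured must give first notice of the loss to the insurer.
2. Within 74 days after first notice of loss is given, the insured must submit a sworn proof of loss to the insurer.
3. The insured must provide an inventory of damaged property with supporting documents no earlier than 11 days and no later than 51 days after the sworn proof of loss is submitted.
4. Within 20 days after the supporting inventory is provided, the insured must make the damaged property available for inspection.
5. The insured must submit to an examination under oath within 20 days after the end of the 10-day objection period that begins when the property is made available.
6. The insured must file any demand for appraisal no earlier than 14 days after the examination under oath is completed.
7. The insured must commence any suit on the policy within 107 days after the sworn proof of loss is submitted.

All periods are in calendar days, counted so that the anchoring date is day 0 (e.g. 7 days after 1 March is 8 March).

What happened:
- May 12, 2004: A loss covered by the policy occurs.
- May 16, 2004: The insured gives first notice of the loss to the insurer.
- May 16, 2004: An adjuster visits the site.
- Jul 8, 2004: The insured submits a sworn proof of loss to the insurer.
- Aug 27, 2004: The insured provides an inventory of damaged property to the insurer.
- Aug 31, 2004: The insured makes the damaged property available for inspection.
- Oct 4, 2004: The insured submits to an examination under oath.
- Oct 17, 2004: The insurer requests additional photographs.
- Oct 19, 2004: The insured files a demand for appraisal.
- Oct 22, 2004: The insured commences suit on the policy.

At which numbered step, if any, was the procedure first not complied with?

Step 5

Step 1: 43 days after May 12, 2004 (when the loss occurs) is Jun 24, 2004; May 16, 2004 is within that limit.
Step 2: 74 days after May 16, 2004 (when first notice of loss is given) is Jul 29, 2004; completed Jul 8, 2004, before the deadline.
Step 3: the window is 11–51 days after Jul 8, 2004 (when the sworn proof of loss is submitted), so Jul 19, 2004 through Aug 28, 2004; Aug 27, 2004 falls inside that range.
Step 4: 20 days after Aug 27, 2004 (when the supporting inventory is provided) is Sep 16, 2004; completed Aug 31, 2004, before the deadline.
Step 5: 20 days after Sep 10, 2004 (end of the 10-day objection period, which began when the property is made available on Aug 31, 2004) is Sep 30, 2004; done Oct 4, 2004 — 4 days late.
Later steps need not be reached.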